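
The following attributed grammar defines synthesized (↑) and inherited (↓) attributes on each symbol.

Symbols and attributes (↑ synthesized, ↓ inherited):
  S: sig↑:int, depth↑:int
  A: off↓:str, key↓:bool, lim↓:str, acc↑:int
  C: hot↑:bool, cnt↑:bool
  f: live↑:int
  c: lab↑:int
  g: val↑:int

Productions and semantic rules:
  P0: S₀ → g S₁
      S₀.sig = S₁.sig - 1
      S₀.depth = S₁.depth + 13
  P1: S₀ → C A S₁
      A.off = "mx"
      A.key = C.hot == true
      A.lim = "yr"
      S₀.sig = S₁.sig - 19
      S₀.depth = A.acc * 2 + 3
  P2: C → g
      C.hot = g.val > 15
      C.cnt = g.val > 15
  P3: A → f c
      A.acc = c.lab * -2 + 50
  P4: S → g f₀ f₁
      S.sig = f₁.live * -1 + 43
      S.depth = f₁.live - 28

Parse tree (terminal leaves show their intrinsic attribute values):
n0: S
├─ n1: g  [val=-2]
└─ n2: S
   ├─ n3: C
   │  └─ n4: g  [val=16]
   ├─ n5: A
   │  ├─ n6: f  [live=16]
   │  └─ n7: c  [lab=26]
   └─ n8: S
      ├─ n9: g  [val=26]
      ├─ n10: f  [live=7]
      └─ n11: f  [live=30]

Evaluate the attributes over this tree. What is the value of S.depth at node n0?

1. n1.val = -2  [terminal]
2. n4.val = 16  [terminal]
3. n3.hot = true  [g.val > 15]
4. n3.cnt = true  [g.val > 15]
5. n5.off = "mx"  ["mx"]
6. n5.key = true  [C.hot == true]
7. n5.lim = "yr"  ["yr"]
8. n6.live = 16  [terminal]
9. n7.lab = 26  [terminal]
10. n5.acc = -2  [c.lab * -2 + 50]
11. n9.val = 26  [terminal]
12. n10.live = 7  [terminal]
13. n11.live = 30  [terminal]
14. n8.sig = 13  [f₁.live * -1 + 43]
15. n8.depth = 2  [f₁.live - 28]
16. n2.sig = -6  [S₁.sig - 19]
17. n2.depth = -1  [A.acc * 2 + 3]
18. n0.sig = -7  [S₁.sig - 1]
19. n0.depth = 12  [S₁.depth + 13]

12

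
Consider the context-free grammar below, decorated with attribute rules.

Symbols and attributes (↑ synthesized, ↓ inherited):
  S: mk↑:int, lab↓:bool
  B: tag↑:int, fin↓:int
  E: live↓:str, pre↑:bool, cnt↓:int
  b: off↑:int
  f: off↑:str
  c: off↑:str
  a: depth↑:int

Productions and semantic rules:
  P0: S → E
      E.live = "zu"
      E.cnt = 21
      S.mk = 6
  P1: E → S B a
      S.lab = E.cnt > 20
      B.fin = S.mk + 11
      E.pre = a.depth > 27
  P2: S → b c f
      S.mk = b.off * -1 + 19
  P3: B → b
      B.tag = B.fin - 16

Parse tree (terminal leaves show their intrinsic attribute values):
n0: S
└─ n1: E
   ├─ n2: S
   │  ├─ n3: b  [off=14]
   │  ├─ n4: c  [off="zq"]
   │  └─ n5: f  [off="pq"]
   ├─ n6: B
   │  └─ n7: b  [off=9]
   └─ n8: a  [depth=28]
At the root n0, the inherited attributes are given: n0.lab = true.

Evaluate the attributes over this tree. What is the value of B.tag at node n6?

1. n0.lab = true  [given at root]
2. n1.live = "zu"  ["zu"]
3. n1.cnt = 21  [21]
4. n2.lab = true  [E.cnt > 20]
5. n3.off = 14  [terminal]
6. n4.off = "zq"  [terminal]
7. n5.off = "pq"  [terminal]
8. n2.mk = 5  [b.off * -1 + 19]
9. n6.fin = 16  [S.mk + 11]
10. n7.off = 9  [terminal]
11. n6.tag = 0  [B.fin - 16]
12. n8.depth = 28  [terminal]
13. n1.pre = true  [a.depth > 27]
14. n0.mk = 6  [6]

0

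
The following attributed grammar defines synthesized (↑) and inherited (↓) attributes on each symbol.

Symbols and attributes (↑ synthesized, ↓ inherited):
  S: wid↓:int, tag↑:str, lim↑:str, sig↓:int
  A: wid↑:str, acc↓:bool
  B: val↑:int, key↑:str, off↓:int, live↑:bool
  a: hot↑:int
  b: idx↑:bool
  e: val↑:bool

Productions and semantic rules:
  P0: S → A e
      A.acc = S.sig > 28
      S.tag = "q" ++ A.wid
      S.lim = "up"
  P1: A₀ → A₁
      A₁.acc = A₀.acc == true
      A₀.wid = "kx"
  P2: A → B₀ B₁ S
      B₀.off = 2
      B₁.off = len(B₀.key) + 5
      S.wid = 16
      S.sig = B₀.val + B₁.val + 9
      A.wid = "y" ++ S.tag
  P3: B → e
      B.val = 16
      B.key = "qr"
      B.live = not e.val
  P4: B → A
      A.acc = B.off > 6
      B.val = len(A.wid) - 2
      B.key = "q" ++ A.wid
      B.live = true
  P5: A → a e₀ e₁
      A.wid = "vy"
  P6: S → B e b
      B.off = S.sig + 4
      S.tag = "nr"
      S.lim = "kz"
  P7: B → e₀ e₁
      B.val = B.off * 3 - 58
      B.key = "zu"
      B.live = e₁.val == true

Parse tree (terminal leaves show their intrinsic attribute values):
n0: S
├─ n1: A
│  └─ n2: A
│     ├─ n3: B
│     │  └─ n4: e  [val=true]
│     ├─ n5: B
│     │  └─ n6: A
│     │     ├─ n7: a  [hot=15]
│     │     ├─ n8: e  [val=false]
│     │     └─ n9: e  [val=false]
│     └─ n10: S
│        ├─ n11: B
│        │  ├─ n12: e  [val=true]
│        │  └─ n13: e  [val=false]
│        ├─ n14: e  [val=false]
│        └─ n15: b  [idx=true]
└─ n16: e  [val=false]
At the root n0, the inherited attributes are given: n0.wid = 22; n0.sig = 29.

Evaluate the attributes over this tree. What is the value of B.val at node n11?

1. n0.wid = 22  [given at root]
2. n0.sig = 29  [given at root]
3. n1.acc = true  [S.sig > 28]
4. n2.acc = true  [A₀.acc == true]
5. n3.off = 2  [2]
6. n4.val = true  [terminal]
7. n3.val = 16  [16]
8. n3.key = "qr"  ["qr"]
9. n3.live = false  [not e.val]
10. n5.off = 7  [len(B₀.key) + 5]
11. n6.acc = true  [B.off > 6]
12. n7.hot = 15  [terminal]
13. n8.val = false  [terminal]
14. n9.val = false  [terminal]
15. n6.wid = "vy"  ["vy"]
16. n5.val = 0  [len(A.wid) - 2]
17. n5.key = "qvy"  ["q" ++ A.wid]
18. n5.live = true  [true]
19. n10.wid = 16  [16]
20. n10.sig = 25  [B₀.val + B₁.val + 9]
21. n11.off = 29  [S.sig + 4]
22. n12.val = true  [terminal]
23. n13.val = false  [terminal]
24. n11.val = 29  [B.off * 3 - 58]
25. n11.key = "zu"  ["zu"]
26. n11.live = false  [e₁.val == true]
27. n14.val = false  [terminal]
28. n15.idx = true  [terminal]
29. n10.tag = "nr"  ["nr"]
30. n10.lim = "kz"  ["kz"]
31. n2.wid = "ynr"  ["y" ++ S.tag]
32. n1.wid = "kx"  ["kx"]
33. n16.val = false  [terminal]
34. n0.tag = "qkx"  ["q" ++ A.wid]
35. n0.lim = "up"  ["up"]

29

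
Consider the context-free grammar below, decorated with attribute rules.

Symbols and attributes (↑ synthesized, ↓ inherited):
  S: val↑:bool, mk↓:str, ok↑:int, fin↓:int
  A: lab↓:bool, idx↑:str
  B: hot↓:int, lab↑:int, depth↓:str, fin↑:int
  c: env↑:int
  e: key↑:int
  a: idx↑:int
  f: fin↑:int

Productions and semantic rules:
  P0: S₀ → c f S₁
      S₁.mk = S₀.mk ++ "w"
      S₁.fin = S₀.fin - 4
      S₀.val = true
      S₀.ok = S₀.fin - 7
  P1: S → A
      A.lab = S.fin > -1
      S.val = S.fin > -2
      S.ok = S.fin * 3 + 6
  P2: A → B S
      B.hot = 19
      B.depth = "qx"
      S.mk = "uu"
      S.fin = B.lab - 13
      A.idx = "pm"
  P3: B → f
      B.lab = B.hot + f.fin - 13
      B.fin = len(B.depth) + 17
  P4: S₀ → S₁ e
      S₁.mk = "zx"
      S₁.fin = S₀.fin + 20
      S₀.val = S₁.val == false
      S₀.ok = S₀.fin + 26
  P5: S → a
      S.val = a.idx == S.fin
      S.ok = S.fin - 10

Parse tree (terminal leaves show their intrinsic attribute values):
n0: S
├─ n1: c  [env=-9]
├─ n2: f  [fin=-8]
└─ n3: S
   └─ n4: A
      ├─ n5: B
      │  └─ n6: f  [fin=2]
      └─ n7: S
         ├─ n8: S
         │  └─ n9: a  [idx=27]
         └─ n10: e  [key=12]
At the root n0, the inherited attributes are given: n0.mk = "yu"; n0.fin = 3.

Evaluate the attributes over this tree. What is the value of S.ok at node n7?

21

1. n0.mk = "yu"  [given at root]
2. n0.fin = 3  [given at root]
3. n1.env = -9  [terminal]
4. n2.fin = -8  [terminal]
5. n3.mk = "yuw"  [S₀.mk ++ "w"]
6. n3.fin = -1  [S₀.fin - 4]
7. n4.lab = false  [S.fin > -1]
8. n5.hot = 19  [19]
9. n5.depth = "qx"  ["qx"]
10. n6.fin = 2  [terminal]
11. n5.lab = 8  [B.hot + f.fin - 13]
12. n5.fin = 19  [len(B.depth) + 17]
13. n7.mk = "uu"  ["uu"]
14. n7.fin = -5  [B.lab - 13]
15. n8.mk = "zx"  ["zx"]
16. n8.fin = 15  [S₀.fin + 20]
17. n9.idx = 27  [terminal]
18. n8.val = false  [a.idx == S.fin]
19. n8.ok = 5  [S.fin - 10]
20. n10.key = 12  [terminal]
21. n7.val = true  [S₁.val == false]
22. n7.ok = 21  [S₀.fin + 26]
23. n4.idx = "pm"  ["pm"]
24. n3.val = true  [S.fin > -2]
25. n3.ok = 3  [S.fin * 3 + 6]
26. n0.val = true  [true]
27. n0.ok = -4  [S₀.fin - 7]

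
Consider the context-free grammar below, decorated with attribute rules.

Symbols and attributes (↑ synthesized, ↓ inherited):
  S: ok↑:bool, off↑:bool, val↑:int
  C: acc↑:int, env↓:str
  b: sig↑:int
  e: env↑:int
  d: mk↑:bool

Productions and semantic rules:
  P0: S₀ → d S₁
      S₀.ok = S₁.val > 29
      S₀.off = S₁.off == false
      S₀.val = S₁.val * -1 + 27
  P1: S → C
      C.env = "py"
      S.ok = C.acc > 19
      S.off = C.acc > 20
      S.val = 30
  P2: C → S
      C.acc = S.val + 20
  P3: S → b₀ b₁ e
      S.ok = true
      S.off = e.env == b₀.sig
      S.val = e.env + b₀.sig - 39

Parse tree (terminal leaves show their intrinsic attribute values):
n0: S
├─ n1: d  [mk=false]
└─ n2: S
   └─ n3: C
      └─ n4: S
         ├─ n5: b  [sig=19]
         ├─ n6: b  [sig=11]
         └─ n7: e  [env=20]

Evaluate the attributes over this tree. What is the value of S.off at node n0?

true

1. n1.mk = false  [terminal]
2. n3.env = "py"  ["py"]
3. n5.sig = 19  [terminal]
4. n6.sig = 11  [terminal]
5. n7.env = 20  [terminal]
6. n4.ok = true  [true]
7. n4.off = false  [e.env == b₀.sig]
8. n4.val = 0  [e.env + b₀.sig - 39]
9. n3.acc = 20  [S.val + 20]
10. n2.ok = true  [C.acc > 19]
11. n2.off = false  [C.acc > 20]
12. n2.val = 30  [30]
13. n0.ok = true  [S₁.val > 29]
14. n0.off = true  [S₁.off == false]
15. n0.val = -3  [S₁.val * -1 + 27]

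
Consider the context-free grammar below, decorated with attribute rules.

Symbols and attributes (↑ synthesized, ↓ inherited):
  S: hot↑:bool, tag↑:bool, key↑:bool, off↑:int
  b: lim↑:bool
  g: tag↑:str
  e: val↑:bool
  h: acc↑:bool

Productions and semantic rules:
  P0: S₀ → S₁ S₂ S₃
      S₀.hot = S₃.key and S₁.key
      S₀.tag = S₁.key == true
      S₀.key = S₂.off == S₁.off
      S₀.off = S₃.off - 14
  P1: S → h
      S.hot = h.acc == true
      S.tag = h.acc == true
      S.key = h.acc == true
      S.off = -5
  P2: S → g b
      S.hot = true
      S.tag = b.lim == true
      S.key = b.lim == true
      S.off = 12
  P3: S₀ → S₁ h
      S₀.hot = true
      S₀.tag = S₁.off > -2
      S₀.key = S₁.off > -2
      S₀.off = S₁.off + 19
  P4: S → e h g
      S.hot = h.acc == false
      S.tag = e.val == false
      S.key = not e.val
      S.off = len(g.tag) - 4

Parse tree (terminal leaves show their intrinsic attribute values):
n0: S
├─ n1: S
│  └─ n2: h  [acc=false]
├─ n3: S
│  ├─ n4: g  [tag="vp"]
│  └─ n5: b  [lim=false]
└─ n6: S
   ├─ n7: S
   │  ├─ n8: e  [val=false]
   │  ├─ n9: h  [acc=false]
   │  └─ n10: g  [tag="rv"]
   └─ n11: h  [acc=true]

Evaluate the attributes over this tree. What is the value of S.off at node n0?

3

1. n2.acc = false  [terminal]
2. n1.hot = false  [h.acc == true]
3. n1.tag = false  [h.acc == true]
4. n1.key = false  [h.acc == true]
5. n1.off = -5  [-5]
6. n4.tag = "vp"  [terminal]
7. n5.lim = false  [terminal]
8. n3.hot = true  [true]
9. n3.tag = false  [b.lim == true]
10. n3.key = false  [b.lim == true]
11. n3.off = 12  [12]
12. n8.val = false  [terminal]
13. n9.acc = false  [terminal]
14. n10.tag = "rv"  [terminal]
15. n7.hot = true  [h.acc == false]
16. n7.tag = true  [e.val == false]
17. n7.key = true  [not e.val]
18. n7.off = -2  [len(g.tag) - 4]
19. n11.acc = true  [terminal]
20. n6.hot = true  [true]
21. n6.tag = false  [S₁.off > -2]
22. n6.key = false  [S₁.off > -2]
23. n6.off = 17  [S₁.off + 19]
24. n0.hot = false  [S₃.key and S₁.key]
25. n0.tag = false  [S₁.key == true]
26. n0.key = false  [S₂.off == S₁.off]
27. n0.off = 3  [S₃.off - 14]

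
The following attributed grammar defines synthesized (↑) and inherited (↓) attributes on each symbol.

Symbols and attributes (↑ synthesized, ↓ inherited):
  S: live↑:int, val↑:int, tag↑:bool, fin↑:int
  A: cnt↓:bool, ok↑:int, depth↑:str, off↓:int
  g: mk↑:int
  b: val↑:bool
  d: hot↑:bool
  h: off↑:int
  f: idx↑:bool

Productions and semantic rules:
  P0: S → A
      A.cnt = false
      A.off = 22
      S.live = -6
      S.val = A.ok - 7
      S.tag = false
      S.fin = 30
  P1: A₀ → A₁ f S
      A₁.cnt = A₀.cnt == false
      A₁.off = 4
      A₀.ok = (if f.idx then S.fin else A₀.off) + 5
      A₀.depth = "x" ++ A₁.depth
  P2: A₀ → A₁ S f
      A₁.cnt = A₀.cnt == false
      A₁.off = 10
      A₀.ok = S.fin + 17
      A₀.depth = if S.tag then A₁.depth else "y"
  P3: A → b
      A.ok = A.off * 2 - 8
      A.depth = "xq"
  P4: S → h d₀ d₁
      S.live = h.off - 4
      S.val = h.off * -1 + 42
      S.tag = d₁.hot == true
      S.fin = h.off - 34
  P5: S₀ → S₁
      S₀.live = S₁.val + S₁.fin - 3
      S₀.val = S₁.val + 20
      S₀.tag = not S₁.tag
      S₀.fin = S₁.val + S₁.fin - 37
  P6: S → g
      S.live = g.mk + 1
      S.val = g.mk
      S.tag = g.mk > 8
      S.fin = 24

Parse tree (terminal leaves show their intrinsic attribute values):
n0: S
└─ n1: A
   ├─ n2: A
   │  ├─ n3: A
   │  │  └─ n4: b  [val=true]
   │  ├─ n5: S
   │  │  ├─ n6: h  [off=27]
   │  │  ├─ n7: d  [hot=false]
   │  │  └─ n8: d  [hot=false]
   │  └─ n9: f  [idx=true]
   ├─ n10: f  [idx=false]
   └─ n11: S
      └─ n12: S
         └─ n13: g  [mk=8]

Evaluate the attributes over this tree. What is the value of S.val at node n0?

1. n1.cnt = false  [false]
2. n1.off = 22  [22]
3. n2.cnt = true  [A₀.cnt == false]
4. n2.off = 4  [4]
5. n3.cnt = false  [A₀.cnt == false]
6. n3.off = 10  [10]
7. n4.val = true  [terminal]
8. n3.ok = 12  [A.off * 2 - 8]
9. n3.depth = "xq"  ["xq"]
10. n6.off = 27  [terminal]
11. n7.hot = false  [terminal]
12. n8.hot = false  [terminal]
13. n5.live = 23  [h.off - 4]
14. n5.val = 15  [h.off * -1 + 42]
15. n5.tag = false  [d₁.hot == true]
16. n5.fin = -7  [h.off - 34]
17. n9.idx = true  [terminal]
18. n2.ok = 10  [S.fin + 17]
19. n2.depth = "y"  [if S.tag then A₁.depth else "y"]
20. n10.idx = false  [terminal]
21. n13.mk = 8  [terminal]
22. n12.live = 9  [g.mk + 1]
23. n12.val = 8  [g.mk]
24. n12.tag = false  [g.mk > 8]
25. n12.fin = 24  [24]
26. n11.live = 29  [S₁.val + S₁.fin - 3]
27. n11.val = 28  [S₁.val + 20]
28. n11.tag = true  [not S₁.tag]
29. n11.fin = -5  [S₁.val + S₁.fin - 37]
30. n1.ok = 27  [(if f.idx then S.fin else A₀.off) + 5]
31. n1.depth = "xy"  ["x" ++ A₁.depth]
32. n0.live = -6  [-6]
33. n0.val = 20  [A.ok - 7]
34. n0.tag = false  [false]
35. n0.fin = 30  [30]

20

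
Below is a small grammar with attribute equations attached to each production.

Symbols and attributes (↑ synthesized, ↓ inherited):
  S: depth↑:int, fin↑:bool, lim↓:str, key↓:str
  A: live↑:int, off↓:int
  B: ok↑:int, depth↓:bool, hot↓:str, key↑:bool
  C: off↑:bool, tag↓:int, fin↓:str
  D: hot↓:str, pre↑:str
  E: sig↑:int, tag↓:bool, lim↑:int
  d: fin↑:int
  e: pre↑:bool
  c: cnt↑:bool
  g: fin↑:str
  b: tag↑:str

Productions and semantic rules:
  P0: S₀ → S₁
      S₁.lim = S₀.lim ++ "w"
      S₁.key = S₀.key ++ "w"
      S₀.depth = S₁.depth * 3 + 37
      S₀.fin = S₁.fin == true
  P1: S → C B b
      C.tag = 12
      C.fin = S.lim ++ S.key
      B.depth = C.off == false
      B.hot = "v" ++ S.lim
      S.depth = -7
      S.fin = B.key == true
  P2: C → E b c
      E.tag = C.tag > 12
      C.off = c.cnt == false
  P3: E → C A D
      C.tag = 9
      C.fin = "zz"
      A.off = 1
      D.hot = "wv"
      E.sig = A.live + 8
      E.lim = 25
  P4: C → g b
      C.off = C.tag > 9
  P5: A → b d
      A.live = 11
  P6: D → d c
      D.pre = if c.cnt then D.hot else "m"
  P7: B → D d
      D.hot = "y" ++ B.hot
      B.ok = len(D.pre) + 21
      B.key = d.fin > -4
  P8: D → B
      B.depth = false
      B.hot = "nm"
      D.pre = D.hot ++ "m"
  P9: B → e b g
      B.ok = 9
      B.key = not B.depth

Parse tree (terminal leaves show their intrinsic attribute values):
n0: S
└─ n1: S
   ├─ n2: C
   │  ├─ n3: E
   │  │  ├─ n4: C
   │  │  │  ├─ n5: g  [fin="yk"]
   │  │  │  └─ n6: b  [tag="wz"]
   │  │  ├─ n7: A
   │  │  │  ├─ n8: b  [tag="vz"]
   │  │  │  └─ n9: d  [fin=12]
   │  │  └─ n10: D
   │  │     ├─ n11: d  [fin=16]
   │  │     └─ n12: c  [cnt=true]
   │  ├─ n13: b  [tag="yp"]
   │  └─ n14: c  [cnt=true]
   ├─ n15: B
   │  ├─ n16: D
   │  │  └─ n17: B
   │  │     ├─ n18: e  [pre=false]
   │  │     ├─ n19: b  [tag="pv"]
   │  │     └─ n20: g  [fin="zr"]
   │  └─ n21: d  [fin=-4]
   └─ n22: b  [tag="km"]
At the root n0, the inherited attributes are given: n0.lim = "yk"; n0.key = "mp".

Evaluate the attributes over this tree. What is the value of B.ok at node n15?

27

1. n0.lim = "yk"  [given at root]
2. n0.key = "mp"  [given at root]
3. n1.lim = "ykw"  [S₀.lim ++ "w"]
4. n1.key = "mpw"  [S₀.key ++ "w"]
5. n2.tag = 12  [12]
6. n2.fin = "ykwmpw"  [S.lim ++ S.key]
7. n3.tag = false  [C.tag > 12]
8. n4.tag = 9  [9]
9. n4.fin = "zz"  ["zz"]
10. n5.fin = "yk"  [terminal]
11. n6.tag = "wz"  [terminal]
12. n4.off = false  [C.tag > 9]
13. n7.off = 1  [1]
14. n8.tag = "vz"  [terminal]
15. n9.fin = 12  [terminal]
16. n7.live = 11  [11]
17. n10.hot = "wv"  ["wv"]
18. n11.fin = 16  [terminal]
19. n12.cnt = true  [terminal]
20. n10.pre = "wv"  [if c.cnt then D.hot else "m"]
21. n3.sig = 19  [A.live + 8]
22. n3.lim = 25  [25]
23. n13.tag = "yp"  [terminal]
24. n14.cnt = true  [terminal]
25. n2.off = false  [c.cnt == false]
26. n15.depth = true  [C.off == false]
27. n15.hot = "vykw"  ["v" ++ S.lim]
28. n16.hot = "yvykw"  ["y" ++ B.hot]
29. n17.depth = false  [false]
30. n17.hot = "nm"  ["nm"]
31. n18.pre = false  [terminal]
32. n19.tag = "pv"  [terminal]
33. n20.fin = "zr"  [terminal]
34. n17.ok = 9  [9]
35. n17.key = true  [not B.depth]
36. n16.pre = "yvykwm"  [D.hot ++ "m"]
37. n21.fin = -4  [terminal]
38. n15.ok = 27  [len(D.pre) + 21]
39. n15.key = false  [d.fin > -4]
40. n22.tag = "km"  [terminal]
41. n1.depth = -7  [-7]
42. n1.fin = false  [B.key == true]
43. n0.depth = 16  [S₁.depth * 3 + 37]
44. n0.fin = false  [S₁.fin == true]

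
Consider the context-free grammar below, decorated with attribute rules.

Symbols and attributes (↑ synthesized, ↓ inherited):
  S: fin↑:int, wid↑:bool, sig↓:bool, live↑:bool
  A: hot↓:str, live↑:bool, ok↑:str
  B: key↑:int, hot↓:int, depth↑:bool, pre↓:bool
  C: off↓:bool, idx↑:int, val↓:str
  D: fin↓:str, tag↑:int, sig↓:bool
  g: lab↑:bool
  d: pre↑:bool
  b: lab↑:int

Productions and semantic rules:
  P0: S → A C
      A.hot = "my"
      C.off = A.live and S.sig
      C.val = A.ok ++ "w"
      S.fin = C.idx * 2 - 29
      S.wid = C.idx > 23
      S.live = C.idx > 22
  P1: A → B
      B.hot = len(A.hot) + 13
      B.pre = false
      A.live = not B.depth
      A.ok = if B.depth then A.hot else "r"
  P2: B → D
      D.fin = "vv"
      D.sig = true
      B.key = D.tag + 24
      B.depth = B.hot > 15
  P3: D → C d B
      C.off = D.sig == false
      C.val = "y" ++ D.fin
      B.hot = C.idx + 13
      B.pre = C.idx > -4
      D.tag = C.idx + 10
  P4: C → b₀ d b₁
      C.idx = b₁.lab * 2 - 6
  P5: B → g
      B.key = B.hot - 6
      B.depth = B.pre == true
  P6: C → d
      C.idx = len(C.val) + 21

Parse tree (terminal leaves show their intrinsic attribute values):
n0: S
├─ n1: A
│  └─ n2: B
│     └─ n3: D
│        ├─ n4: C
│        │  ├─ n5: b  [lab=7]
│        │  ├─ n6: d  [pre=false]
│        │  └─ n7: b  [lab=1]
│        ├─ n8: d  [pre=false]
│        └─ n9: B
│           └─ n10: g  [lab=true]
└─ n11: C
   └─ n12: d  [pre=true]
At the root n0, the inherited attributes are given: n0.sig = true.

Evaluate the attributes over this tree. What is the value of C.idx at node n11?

1. n0.sig = true  [given at root]
2. n1.hot = "my"  ["my"]
3. n2.hot = 15  [len(A.hot) + 13]
4. n2.pre = false  [false]
5. n3.fin = "vv"  ["vv"]
6. n3.sig = true  [true]
7. n4.off = false  [D.sig == false]
8. n4.val = "yvv"  ["y" ++ D.fin]
9. n5.lab = 7  [terminal]
10. n6.pre = false  [terminal]
11. n7.lab = 1  [terminal]
12. n4.idx = -4  [b₁.lab * 2 - 6]
13. n8.pre = false  [terminal]
14. n9.hot = 9  [C.idx + 13]
15. n9.pre = false  [C.idx > -4]
16. n10.lab = true  [terminal]
17. n9.key = 3  [B.hot - 6]
18. n9.depth = false  [B.pre == true]
19. n3.tag = 6  [C.idx + 10]
20. n2.key = 30  [D.tag + 24]
21. n2.depth = false  [B.hot > 15]
22. n1.live = true  [not B.depth]
23. n1.ok = "r"  [if B.depth then A.hot else "r"]
24. n11.off = true  [A.live and S.sig]
25. n11.val = "rw"  [A.ok ++ "w"]
26. n12.pre = true  [terminal]
27. n11.idx = 23  [len(C.val) + 21]
28. n0.fin = 17  [C.idx * 2 - 29]
29. n0.wid = false  [C.idx > 23]
30. n0.live = true  [C.idx > 22]

23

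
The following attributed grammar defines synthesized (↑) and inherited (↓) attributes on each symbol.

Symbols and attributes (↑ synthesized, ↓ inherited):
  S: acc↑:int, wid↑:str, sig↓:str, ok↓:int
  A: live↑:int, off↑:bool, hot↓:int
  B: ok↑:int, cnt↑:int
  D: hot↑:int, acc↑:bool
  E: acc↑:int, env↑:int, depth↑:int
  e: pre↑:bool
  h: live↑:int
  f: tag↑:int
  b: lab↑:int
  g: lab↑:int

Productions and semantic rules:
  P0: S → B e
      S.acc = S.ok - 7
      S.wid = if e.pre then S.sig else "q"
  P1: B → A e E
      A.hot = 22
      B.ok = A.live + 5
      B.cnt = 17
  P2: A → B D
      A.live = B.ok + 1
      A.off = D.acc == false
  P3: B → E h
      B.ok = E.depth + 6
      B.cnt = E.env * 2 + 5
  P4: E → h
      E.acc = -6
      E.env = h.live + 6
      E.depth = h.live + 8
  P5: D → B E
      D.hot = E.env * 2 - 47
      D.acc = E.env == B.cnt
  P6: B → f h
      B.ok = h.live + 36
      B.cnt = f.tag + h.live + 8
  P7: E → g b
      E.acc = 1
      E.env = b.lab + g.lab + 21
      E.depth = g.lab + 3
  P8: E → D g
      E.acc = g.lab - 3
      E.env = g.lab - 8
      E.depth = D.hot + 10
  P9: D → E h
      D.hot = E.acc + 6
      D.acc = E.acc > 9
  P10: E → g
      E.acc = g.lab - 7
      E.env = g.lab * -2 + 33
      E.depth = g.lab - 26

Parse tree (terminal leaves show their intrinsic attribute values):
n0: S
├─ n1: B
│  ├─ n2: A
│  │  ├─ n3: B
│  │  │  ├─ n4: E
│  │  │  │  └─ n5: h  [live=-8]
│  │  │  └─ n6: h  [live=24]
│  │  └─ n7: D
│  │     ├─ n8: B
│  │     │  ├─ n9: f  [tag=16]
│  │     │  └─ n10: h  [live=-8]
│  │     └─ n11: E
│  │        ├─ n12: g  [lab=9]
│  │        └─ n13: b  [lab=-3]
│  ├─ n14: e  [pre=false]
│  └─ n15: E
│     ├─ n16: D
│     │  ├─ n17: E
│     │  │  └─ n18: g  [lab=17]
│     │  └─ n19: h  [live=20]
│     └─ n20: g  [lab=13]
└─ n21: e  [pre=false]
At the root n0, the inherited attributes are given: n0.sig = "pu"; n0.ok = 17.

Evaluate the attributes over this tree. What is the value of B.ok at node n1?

1. n0.sig = "pu"  [given at root]
2. n0.ok = 17  [given at root]
3. n2.hot = 22  [22]
4. n5.live = -8  [terminal]
5. n4.acc = -6  [-6]
6. n4.env = -2  [h.live + 6]
7. n4.depth = 0  [h.live + 8]
8. n6.live = 24  [terminal]
9. n3.ok = 6  [E.depth + 6]
10. n3.cnt = 1  [E.env * 2 + 5]
11. n9.tag = 16  [terminal]
12. n10.live = -8  [terminal]
13. n8.ok = 28  [h.live + 36]
14. n8.cnt = 16  [f.tag + h.live + 8]
15. n12.lab = 9  [terminal]
16. n13.lab = -3  [terminal]
17. n11.acc = 1  [1]
18. n11.env = 27  [b.lab + g.lab + 21]
19. n11.depth = 12  [g.lab + 3]
20. n7.hot = 7  [E.env * 2 - 47]
21. n7.acc = false  [E.env == B.cnt]
22. n2.live = 7  [B.ok + 1]
23. n2.off = true  [D.acc == false]
24. n14.pre = false  [terminal]
25. n18.lab = 17  [terminal]
26. n17.acc = 10  [g.lab - 7]
27. n17.env = -1  [g.lab * -2 + 33]
28. n17.depth = -9  [g.lab - 26]
29. n19.live = 20  [terminal]
30. n16.hot = 16  [E.acc + 6]
31. n16.acc = true  [E.acc > 9]
32. n20.lab = 13  [terminal]
33. n15.acc = 10  [g.lab - 3]
34. n15.env = 5  [g.lab - 8]
35. n15.depth = 26  [D.hot + 10]
36. n1.ok = 12  [A.live + 5]
37. n1.cnt = 17  [17]
38. n21.pre = false  [terminal]
39. n0.acc = 10  [S.ok - 7]
40. n0.wid = "q"  [if e.pre then S.sig else "q"]

12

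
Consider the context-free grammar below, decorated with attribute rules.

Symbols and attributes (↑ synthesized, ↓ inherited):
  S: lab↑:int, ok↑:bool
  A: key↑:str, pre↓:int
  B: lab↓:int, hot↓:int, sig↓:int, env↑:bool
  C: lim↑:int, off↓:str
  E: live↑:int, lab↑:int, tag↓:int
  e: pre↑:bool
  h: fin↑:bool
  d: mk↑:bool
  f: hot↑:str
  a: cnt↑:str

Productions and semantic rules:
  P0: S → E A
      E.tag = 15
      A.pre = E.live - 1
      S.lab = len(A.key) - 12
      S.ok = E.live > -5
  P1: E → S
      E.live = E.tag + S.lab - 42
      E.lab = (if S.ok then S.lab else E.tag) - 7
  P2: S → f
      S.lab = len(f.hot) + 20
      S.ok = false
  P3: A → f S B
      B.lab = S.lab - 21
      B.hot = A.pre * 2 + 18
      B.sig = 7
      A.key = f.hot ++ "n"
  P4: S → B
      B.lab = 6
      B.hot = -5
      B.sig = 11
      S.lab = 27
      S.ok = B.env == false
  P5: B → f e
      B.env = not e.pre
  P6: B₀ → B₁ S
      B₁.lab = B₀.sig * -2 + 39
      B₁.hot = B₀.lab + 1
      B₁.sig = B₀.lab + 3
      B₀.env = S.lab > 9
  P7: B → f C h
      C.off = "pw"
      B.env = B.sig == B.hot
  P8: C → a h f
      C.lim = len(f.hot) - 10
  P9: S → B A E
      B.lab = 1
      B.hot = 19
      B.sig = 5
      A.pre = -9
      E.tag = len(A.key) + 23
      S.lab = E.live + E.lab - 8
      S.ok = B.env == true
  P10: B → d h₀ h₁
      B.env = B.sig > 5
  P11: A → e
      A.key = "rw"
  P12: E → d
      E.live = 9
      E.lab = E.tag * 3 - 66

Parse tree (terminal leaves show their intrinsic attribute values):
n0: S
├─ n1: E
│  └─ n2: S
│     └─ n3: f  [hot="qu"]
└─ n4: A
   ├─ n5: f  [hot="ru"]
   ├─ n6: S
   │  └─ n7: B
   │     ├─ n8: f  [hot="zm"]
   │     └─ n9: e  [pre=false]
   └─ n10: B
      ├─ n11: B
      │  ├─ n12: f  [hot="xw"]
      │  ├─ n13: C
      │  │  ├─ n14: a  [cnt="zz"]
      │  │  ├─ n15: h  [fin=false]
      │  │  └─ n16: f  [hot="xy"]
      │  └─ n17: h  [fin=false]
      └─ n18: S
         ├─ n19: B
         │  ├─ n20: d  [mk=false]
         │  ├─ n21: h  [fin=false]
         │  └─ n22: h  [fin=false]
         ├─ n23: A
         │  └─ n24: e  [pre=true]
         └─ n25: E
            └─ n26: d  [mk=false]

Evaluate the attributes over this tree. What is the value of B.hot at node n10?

6

1. n1.tag = 15  [15]
2. n3.hot = "qu"  [terminal]
3. n2.lab = 22  [len(f.hot) + 20]
4. n2.ok = false  [false]
5. n1.live = -5  [E.tag + S.lab - 42]
6. n1.lab = 8  [(if S.ok then S.lab else E.tag) - 7]
7. n4.pre = -6  [E.live - 1]
8. n5.hot = "ru"  [terminal]
9. n7.lab = 6  [6]
10. n7.hot = -5  [-5]
11. n7.sig = 11  [11]
12. n8.hot = "zm"  [terminal]
13. n9.pre = false  [terminal]
14. n7.env = true  [not e.pre]
15. n6.lab = 27  [27]
16. n6.ok = false  [B.env == false]
17. n10.lab = 6  [S.lab - 21]
18. n10.hot = 6  [A.pre * 2 + 18]
19. n10.sig = 7  [7]
20. n11.lab = 25  [B₀.sig * -2 + 39]
21. n11.hot = 7  [B₀.lab + 1]
22. n11.sig = 9  [B₀.lab + 3]
23. n12.hot = "xw"  [terminal]
24. n13.off = "pw"  ["pw"]
25. n14.cnt = "zz"  [terminal]
26. n15.fin = false  [terminal]
27. n16.hot = "xy"  [terminal]
28. n13.lim = -8  [len(f.hot) - 10]
29. n17.fin = false  [terminal]
30. n11.env = false  [B.sig == B.hot]
31. n19.lab = 1  [1]
32. n19.hot = 19  [19]
33. n19.sig = 5  [5]
34. n20.mk = false  [terminal]
35. n21.fin = false  [terminal]
36. n22.fin = false  [terminal]
37. n19.env = false  [B.sig > 5]
38. n23.pre = -9  [-9]
39. n24.pre = true  [terminal]
40. n23.key = "rw"  ["rw"]
41. n25.tag = 25  [len(A.key) + 23]
42. n26.mk = false  [terminal]
43. n25.live = 9  [9]
44. n25.lab = 9  [E.tag * 3 - 66]
45. n18.lab = 10  [E.live + E.lab - 8]
46. n18.ok = false  [B.env == true]
47. n10.env = true  [S.lab > 9]
48. n4.key = "run"  [f.hot ++ "n"]
49. n0.lab = -9  [len(A.key) - 12]
50. n0.ok = false  [E.live > -5]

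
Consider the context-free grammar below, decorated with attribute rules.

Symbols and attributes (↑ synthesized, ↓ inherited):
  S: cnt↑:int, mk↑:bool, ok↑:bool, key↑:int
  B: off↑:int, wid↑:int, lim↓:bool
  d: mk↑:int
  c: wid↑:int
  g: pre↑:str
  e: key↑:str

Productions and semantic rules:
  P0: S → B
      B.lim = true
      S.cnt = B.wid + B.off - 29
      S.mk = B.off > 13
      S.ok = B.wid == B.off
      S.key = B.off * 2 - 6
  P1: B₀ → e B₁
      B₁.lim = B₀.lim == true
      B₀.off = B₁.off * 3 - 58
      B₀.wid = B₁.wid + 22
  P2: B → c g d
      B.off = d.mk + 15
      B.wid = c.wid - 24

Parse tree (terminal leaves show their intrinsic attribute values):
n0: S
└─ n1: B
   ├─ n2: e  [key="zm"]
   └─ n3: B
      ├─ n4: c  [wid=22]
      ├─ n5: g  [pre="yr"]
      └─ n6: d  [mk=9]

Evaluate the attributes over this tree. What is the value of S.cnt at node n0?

5

1. n1.lim = true  [true]
2. n2.key = "zm"  [terminal]
3. n3.lim = true  [B₀.lim == true]
4. n4.wid = 22  [terminal]
5. n5.pre = "yr"  [terminal]
6. n6.mk = 9  [terminal]
7. n3.off = 24  [d.mk + 15]
8. n3.wid = -2  [c.wid - 24]
9. n1.off = 14  [B₁.off * 3 - 58]
10. n1.wid = 20  [B₁.wid + 22]
11. n0.cnt = 5  [B.wid + B.off - 29]
12. n0.mk = true  [B.off > 13]
13. n0.ok = false  [B.wid == B.off]
14. n0.key = 22  [B.off * 2 - 6]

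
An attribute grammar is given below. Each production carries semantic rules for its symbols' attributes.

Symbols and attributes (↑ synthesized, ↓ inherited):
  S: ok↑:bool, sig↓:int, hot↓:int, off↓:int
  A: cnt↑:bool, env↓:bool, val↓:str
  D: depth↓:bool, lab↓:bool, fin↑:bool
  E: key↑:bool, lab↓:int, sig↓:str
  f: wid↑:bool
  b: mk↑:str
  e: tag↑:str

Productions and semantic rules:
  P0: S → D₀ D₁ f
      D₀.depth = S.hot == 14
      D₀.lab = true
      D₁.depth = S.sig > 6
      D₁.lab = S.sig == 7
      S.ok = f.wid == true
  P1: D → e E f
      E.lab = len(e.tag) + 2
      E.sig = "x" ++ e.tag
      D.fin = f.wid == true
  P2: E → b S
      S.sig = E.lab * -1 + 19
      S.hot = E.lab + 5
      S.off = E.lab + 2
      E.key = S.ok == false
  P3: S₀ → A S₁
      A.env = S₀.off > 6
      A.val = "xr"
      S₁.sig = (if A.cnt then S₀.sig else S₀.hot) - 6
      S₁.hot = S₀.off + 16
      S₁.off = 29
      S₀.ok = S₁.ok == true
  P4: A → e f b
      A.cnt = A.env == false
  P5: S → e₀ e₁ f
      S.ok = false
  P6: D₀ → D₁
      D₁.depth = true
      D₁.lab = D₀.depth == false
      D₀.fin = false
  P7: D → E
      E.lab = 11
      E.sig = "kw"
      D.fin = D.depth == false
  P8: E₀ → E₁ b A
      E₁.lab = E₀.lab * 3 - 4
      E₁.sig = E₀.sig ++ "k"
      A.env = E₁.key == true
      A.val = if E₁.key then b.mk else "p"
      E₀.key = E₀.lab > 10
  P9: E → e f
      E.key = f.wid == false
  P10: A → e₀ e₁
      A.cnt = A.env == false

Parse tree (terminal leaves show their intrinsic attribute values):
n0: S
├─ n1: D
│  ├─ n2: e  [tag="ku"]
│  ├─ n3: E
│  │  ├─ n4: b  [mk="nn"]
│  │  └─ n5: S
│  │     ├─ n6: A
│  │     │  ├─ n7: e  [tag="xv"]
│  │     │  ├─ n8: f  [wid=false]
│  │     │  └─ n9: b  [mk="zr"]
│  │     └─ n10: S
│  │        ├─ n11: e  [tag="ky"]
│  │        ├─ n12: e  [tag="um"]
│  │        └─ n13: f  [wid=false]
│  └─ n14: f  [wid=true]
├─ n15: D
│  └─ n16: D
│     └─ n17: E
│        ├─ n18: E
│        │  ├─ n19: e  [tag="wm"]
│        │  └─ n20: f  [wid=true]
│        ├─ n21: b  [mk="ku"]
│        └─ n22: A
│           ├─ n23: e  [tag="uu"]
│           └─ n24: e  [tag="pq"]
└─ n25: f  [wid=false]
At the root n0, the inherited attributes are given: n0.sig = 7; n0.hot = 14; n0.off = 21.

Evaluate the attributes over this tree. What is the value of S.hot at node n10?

1. n0.sig = 7  [given at root]
2. n0.hot = 14  [given at root]
3. n0.off = 21  [given at root]
4. n1.depth = true  [S.hot == 14]
5. n1.lab = true  [true]
6. n2.tag = "ku"  [terminal]
7. n3.lab = 4  [len(e.tag) + 2]
8. n3.sig = "xku"  ["x" ++ e.tag]
9. n4.mk = "nn"  [terminal]
10. n5.sig = 15  [E.lab * -1 + 19]
11. n5.hot = 9  [E.lab + 5]
12. n5.off = 6  [E.lab + 2]
13. n6.env = false  [S₀.off > 6]
14. n6.val = "xr"  ["xr"]
15. n7.tag = "xv"  [terminal]
16. n8.wid = false  [terminal]
17. n9.mk = "zr"  [terminal]
18. n6.cnt = true  [A.env == false]
19. n10.sig = 9  [(if A.cnt then S₀.sig else S₀.hot) - 6]
20. n10.hot = 22  [S₀.off + 16]
21. n10.off = 29  [29]
22. n11.tag = "ky"  [terminal]
23. n12.tag = "um"  [terminal]
24. n13.wid = false  [terminal]
25. n10.ok = false  [false]
26. n5.ok = false  [S₁.ok == true]
27. n3.key = true  [S.ok == false]
28. n14.wid = true  [terminal]
29. n1.fin = true  [f.wid == true]
30. n15.depth = true  [S.sig > 6]
31. n15.lab = true  [S.sig == 7]
32. n16.depth = true  [true]
33. n16.lab = false  [D₀.depth == false]
34. n17.lab = 11  [11]
35. n17.sig = "kw"  ["kw"]
36. n18.lab = 29  [E₀.lab * 3 - 4]
37. n18.sig = "kwk"  [E₀.sig ++ "k"]
38. n19.tag = "wm"  [terminal]
39. n20.wid = true  [terminal]
40. n18.key = false  [f.wid == false]
41. n21.mk = "ku"  [terminal]
42. n22.env = false  [E₁.key == true]
43. n22.val = "p"  [if E₁.key then b.mk else "p"]
44. n23.tag = "uu"  [terminal]
45. n24.tag = "pq"  [terminal]
46. n22.cnt = true  [A.env == false]
47. n17.key = true  [E₀.lab > 10]
48. n16.fin = false  [D.depth == false]
49. n15.fin = false  [false]
50. n25.wid = false  [terminal]
51. n0.ok = false  [f.wid == true]

22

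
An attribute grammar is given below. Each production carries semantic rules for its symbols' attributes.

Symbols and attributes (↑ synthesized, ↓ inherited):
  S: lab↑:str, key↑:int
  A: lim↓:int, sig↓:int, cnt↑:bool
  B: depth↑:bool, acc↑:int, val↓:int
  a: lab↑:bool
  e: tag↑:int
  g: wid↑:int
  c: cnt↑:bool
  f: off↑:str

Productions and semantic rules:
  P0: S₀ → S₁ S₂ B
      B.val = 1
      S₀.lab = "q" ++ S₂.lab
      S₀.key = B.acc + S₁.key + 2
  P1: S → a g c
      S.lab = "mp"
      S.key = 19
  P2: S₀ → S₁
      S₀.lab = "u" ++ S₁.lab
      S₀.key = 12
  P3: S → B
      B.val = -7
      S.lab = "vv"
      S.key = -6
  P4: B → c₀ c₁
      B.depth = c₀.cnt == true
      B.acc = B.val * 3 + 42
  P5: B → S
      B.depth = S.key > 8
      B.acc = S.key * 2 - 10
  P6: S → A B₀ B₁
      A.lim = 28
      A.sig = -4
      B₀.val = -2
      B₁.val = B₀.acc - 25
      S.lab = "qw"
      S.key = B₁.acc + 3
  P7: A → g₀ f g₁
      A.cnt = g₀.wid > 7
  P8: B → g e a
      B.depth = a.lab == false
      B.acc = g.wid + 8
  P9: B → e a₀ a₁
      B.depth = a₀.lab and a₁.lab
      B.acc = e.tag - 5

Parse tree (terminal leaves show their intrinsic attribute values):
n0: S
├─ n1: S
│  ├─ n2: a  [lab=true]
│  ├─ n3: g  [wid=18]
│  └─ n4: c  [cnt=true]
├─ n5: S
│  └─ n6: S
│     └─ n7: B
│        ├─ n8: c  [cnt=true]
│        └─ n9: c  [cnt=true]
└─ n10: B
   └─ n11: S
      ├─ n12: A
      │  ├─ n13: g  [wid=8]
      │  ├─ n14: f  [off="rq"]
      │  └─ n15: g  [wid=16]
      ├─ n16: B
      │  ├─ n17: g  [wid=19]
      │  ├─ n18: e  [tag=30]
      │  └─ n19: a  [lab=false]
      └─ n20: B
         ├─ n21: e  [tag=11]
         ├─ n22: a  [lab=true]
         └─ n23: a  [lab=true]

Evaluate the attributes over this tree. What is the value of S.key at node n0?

29

1. n2.lab = true  [terminal]
2. n3.wid = 18  [terminal]
3. n4.cnt = true  [terminal]
4. n1.lab = "mp"  ["mp"]
5. n1.key = 19  [19]
6. n7.val = -7  [-7]
7. n8.cnt = true  [terminal]
8. n9.cnt = true  [terminal]
9. n7.depth = true  [c₀.cnt == true]
10. n7.acc = 21  [B.val * 3 + 42]
11. n6.lab = "vv"  ["vv"]
12. n6.key = -6  [-6]
13. n5.lab = "uvv"  ["u" ++ S₁.lab]
14. n5.key = 12  [12]
15. n10.val = 1  [1]
16. n12.lim = 28  [28]
17. n12.sig = -4  [-4]
18. n13.wid = 8  [terminal]
19. n14.off = "rq"  [terminal]
20. n15.wid = 16  [terminal]
21. n12.cnt = true  [g₀.wid > 7]
22. n16.val = -2  [-2]
23. n17.wid = 19  [terminal]
24. n18.tag = 30  [terminal]
25. n19.lab = false  [terminal]
26. n16.depth = true  [a.lab == false]
27. n16.acc = 27  [g.wid + 8]
28. n20.val = 2  [B₀.acc - 25]
29. n21.tag = 11  [terminal]
30. n22.lab = true  [terminal]
31. n23.lab = true  [terminal]
32. n20.depth = true  [a₀.lab and a₁.lab]
33. n20.acc = 6  [e.tag - 5]
34. n11.lab = "qw"  ["qw"]
35. n11.key = 9  [B₁.acc + 3]
36. n10.depth = true  [S.key > 8]
37. n10.acc = 8  [S.key * 2 - 10]
38. n0.lab = "quvv"  ["q" ++ S₂.lab]
39. n0.key = 29  [B.acc + S₁.key + 2]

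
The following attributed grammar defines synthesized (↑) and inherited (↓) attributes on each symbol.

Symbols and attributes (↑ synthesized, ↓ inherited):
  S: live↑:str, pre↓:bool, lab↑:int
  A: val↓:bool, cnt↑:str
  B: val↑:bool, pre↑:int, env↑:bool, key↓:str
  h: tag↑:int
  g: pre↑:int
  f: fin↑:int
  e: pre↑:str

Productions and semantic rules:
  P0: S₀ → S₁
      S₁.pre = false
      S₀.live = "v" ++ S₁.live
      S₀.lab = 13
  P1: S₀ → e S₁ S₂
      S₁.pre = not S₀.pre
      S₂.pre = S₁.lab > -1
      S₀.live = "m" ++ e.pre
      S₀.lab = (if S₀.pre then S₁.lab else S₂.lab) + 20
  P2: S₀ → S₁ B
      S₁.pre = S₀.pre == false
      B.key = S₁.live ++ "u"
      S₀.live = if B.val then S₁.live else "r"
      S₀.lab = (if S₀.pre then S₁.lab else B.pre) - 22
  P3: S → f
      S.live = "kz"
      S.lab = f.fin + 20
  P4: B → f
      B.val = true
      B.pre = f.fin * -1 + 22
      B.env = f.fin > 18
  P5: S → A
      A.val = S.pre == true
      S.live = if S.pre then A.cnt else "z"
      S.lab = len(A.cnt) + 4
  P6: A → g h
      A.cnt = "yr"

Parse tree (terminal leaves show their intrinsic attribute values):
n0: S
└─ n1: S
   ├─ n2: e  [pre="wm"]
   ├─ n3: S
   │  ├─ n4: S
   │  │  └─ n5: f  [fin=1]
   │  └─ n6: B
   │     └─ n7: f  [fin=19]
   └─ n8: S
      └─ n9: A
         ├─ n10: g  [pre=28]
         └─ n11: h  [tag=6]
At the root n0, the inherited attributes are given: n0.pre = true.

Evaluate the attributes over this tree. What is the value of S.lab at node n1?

26

1. n0.pre = true  [given at root]
2. n1.pre = false  [false]
3. n2.pre = "wm"  [terminal]
4. n3.pre = true  [not S₀.pre]
5. n4.pre = false  [S₀.pre == false]
6. n5.fin = 1  [terminal]
7. n4.live = "kz"  ["kz"]
8. n4.lab = 21  [f.fin + 20]
9. n6.key = "kzu"  [S₁.live ++ "u"]
10. n7.fin = 19  [terminal]
11. n6.val = true  [true]
12. n6.pre = 3  [f.fin * -1 + 22]
13. n6.env = true  [f.fin > 18]
14. n3.live = "kz"  [if B.val then S₁.live else "r"]
15. n3.lab = -1  [(if S₀.pre then S₁.lab else B.pre) - 22]
16. n8.pre = false  [S₁.lab > -1]
17. n9.val = false  [S.pre == true]
18. n10.pre = 28  [terminal]
19. n11.tag = 6  [terminal]
20. n9.cnt = "yr"  ["yr"]
21. n8.live = "z"  [if S.pre then A.cnt else "z"]
22. n8.lab = 6  [len(A.cnt) + 4]
23. n1.live = "mwm"  ["m" ++ e.pre]
24. n1.lab = 26  [(if S₀.pre then S₁.lab else S₂.lab) + 20]
25. n0.live = "vmwm"  ["v" ++ S₁.live]
26. n0.lab = 13  [13]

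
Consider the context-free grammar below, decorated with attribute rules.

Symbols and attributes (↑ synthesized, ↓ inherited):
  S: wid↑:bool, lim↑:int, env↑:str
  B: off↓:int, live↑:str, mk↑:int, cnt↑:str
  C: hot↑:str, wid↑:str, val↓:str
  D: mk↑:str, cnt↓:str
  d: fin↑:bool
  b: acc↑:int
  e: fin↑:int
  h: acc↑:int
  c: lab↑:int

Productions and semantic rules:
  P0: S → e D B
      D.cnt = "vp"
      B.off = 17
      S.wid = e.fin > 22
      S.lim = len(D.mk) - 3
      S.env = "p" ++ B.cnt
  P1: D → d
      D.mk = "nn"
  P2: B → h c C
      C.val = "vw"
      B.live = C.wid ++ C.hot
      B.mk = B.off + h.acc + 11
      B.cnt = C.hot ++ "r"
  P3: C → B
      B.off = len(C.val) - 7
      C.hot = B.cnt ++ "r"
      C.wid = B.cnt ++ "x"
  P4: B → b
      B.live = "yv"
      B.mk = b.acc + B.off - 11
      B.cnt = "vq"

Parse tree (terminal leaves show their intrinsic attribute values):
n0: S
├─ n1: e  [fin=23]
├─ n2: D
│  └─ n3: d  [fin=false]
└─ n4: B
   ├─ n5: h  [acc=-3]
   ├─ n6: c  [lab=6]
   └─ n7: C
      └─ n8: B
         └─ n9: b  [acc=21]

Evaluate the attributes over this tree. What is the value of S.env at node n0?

1. n1.fin = 23  [terminal]
2. n2.cnt = "vp"  ["vp"]
3. n3.fin = false  [terminal]
4. n2.mk = "nn"  ["nn"]
5. n4.off = 17  [17]
6. n5.acc = -3  [terminal]
7. n6.lab = 6  [terminal]
8. n7.val = "vw"  ["vw"]
9. n8.off = -5  [len(C.val) - 7]
10. n9.acc = 21  [terminal]
11. n8.live = "yv"  ["yv"]
12. n8.mk = 5  [b.acc + B.off - 11]
13. n8.cnt = "vq"  ["vq"]
14. n7.hot = "vqr"  [B.cnt ++ "r"]
15. n7.wid = "vqx"  [B.cnt ++ "x"]
16. n4.live = "vqxvqr"  [C.wid ++ C.hot]
17. n4.mk = 25  [B.off + h.acc + 11]
18. n4.cnt = "vqrr"  [C.hot ++ "r"]
19. n0.wid = true  [e.fin > 22]
20. n0.lim = -1  [len(D.mk) - 3]
21. n0.env = "pvqrr"  ["p" ++ B.cnt]

"pvqrr"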